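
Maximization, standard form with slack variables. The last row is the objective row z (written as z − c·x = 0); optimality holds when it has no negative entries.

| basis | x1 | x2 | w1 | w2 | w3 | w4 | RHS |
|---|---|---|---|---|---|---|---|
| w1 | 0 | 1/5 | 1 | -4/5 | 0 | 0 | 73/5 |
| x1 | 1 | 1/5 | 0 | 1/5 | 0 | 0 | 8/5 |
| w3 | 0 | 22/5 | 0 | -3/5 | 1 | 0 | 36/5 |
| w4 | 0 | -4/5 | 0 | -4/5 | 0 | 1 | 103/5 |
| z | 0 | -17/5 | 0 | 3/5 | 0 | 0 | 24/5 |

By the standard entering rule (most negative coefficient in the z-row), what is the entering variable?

x2

Negative z-row entries: x2: -17/5.
The most negative is -17/5 in column x2, so x2 enters.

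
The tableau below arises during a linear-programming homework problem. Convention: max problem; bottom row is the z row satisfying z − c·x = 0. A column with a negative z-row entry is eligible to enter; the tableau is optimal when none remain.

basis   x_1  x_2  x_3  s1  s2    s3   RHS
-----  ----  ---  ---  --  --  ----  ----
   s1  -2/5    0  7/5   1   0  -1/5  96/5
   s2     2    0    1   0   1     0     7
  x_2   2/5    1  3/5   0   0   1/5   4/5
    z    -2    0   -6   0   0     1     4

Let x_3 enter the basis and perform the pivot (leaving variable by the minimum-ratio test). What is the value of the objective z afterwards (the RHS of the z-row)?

Ratio test on column x_3 — row 1: (96/5)/(7/5) = 96/7; row 2: 7/1 = 7; row 3: (4/5)/(3/5) = 4/3. Minimum is 4/3 at row 3 (x_2 leaves); pivot element 3/5.
Pivot on row 3; the z-row RHS becomes 4 − (-6)·(4/3) = 12.

12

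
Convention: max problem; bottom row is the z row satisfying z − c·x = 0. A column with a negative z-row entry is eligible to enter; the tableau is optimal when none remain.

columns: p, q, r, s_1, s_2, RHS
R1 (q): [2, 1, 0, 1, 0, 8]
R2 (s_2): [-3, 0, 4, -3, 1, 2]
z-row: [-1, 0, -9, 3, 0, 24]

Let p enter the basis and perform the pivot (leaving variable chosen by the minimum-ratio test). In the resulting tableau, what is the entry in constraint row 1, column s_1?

Ratio test on column p — row 1: 8/2 = 4; row 2: entry -3 ≤ 0. Minimum is 4 at row 1 (q leaves); pivot element 2.
Divide row 1 by 2; eliminate column p from the other rows.
In the new row 1, the s_1 entry is the old entry divided by the pivot: 1/2 = 1/2.

1/2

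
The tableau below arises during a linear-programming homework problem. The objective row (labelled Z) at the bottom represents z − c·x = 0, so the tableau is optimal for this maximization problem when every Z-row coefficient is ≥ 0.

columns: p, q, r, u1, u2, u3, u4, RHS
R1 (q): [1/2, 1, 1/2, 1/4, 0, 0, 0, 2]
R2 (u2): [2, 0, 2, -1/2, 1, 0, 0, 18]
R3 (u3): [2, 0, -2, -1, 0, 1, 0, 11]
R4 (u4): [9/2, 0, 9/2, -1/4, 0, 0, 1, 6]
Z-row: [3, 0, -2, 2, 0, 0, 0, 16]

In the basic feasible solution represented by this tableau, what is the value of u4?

u4 is basic (row 4); its value is the RHS of that row, 6.

6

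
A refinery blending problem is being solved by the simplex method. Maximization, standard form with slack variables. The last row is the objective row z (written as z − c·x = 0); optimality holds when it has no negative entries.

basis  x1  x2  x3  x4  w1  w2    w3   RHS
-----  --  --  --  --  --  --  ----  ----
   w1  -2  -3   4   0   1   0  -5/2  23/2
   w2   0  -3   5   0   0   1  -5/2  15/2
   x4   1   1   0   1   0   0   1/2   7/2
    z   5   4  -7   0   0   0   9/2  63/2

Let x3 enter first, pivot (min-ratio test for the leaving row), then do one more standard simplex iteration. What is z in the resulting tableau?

427/10

Ratio test on column x3 — row 1: (23/2)/4 = 23/8; row 2: (15/2)/5 = 3/2; row 3: entry 0 ≤ 0. Minimum is 3/2 at row 2 (w2 leaves); pivot element 5.
Pivot on row 2; the z-row RHS becomes 63/2 − (-7)·(3/2) = 42.
Next entering variable (most negative z-row entry -1/5): x2.
Ratio test on column x2 — row 1: entry -3/5 ≤ 0; row 2: entry -3/5 ≤ 0; row 3: (7/2)/1 = 7/2. Minimum is 7/2 at row 3 (x4 leaves); pivot element 1.
After the second pivot the z-row RHS is 42 − (-1/5)·(7/2) = 427/10.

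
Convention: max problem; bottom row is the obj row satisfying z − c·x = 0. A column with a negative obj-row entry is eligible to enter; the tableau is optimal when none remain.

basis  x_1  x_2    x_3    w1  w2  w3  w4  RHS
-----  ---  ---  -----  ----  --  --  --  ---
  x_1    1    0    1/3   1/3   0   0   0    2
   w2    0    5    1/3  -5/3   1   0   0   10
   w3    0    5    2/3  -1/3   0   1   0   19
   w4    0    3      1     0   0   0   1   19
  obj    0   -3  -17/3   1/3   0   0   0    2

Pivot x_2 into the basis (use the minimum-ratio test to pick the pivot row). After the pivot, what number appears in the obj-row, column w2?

3/5

Ratio test on column x_2 — row 1: entry 0 ≤ 0; row 2: 10/5 = 2; row 3: 19/5 = 19/5; row 4: 19/3 = 19/3. Minimum is 2 at row 2 (w2 leaves); pivot element 5.
Divide row 2 by 5; eliminate column x_2 from the other rows.
obj-row update in column w2: 0 − (-3)·(1/5) = 3/5.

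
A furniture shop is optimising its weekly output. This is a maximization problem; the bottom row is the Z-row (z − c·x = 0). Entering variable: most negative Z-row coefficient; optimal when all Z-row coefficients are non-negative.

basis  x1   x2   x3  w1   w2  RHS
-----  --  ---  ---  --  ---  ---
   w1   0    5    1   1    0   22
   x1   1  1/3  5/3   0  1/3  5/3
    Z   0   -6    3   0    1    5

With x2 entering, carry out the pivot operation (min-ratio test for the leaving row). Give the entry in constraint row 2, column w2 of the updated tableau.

1/3

Ratio test on column x2 — row 1: 22/5 = 22/5; row 2: (5/3)/(1/3) = 5. Minimum is 22/5 at row 1 (w1 leaves); pivot element 5.
Divide row 1 by 5; eliminate column x2 from the other rows.
Row 2 update in column w2: 1/3 − (1/3)·0 = 1/3.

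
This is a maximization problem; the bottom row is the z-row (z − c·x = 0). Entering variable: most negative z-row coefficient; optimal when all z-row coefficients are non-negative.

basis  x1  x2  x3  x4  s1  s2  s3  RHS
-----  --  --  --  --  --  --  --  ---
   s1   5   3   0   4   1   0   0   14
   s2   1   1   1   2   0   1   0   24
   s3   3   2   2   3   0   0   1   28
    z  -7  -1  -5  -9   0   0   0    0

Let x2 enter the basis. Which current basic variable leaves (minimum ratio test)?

Column x2 entries and ratios — s1: 14/3 = 14/3; s2: 24/1 = 24; s3: 28/2 = 14.
Smallest ratio is 14/3 in the row of s1, so s1 leaves.

s1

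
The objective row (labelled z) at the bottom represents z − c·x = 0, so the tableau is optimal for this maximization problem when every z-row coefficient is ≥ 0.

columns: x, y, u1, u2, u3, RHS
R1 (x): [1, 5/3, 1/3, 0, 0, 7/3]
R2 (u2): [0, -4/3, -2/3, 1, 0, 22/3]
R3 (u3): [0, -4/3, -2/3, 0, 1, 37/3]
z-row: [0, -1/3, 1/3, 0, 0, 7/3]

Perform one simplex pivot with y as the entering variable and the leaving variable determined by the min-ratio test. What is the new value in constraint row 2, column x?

4/5

Ratio test on column y — row 1: (7/3)/(5/3) = 7/5; row 2: entry -4/3 ≤ 0; row 3: entry -4/3 ≤ 0. Minimum is 7/5 at row 1 (x leaves); pivot element 5/3.
Divide row 1 by 5/3; eliminate column y from the other rows.
Row 2 update in column x: 0 − (-4/3)·(3/5) = 4/5.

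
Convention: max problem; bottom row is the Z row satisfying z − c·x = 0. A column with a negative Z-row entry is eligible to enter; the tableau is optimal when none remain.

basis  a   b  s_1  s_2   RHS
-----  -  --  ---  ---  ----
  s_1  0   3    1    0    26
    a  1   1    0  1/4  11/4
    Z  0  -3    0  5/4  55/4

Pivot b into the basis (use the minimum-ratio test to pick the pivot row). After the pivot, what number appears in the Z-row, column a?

Ratio test on column b — row 1: 26/3 = 26/3; row 2: (11/4)/1 = 11/4. Minimum is 11/4 at row 2 (a leaves); pivot element 1.
Divide row 2 by 1; eliminate column b from the other rows.
Z-row update in column a: 0 − (-3)·1 = 3.

3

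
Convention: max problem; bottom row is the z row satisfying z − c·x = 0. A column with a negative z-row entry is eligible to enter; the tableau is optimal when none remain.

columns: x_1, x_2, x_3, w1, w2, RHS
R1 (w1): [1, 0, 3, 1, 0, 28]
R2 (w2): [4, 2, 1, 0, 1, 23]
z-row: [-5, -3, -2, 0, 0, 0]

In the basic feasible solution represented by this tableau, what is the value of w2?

w2 is basic (row 2); its value is the RHS of that row, 23.

23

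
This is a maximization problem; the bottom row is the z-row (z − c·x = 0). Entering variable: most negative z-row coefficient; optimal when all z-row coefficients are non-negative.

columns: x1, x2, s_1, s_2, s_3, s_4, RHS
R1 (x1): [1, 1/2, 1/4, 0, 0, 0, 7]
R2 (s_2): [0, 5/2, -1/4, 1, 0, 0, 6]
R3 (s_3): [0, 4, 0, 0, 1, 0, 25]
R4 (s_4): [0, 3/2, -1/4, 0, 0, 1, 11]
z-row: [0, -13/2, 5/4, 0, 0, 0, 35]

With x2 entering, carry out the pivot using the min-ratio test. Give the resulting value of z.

253/5

Ratio test on column x2 — row 1: 7/(1/2) = 14; row 2: 6/(5/2) = 12/5; row 3: 25/4 = 25/4; row 4: 11/(3/2) = 22/3. Minimum is 12/5 at row 2 (s_2 leaves); pivot element 5/2.
Pivot on row 2; the z-row RHS becomes 35 − (-13/2)·(12/5) = 253/5.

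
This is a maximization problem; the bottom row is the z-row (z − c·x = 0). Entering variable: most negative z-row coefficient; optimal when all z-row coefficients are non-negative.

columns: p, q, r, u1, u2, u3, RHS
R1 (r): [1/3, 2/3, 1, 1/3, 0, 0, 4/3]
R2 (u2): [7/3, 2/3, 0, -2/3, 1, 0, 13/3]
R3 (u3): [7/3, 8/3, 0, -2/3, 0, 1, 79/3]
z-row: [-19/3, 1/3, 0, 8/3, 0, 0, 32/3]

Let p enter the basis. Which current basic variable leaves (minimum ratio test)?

Column p entries and ratios — r: (4/3)/(1/3) = 4; u2: (13/3)/(7/3) = 13/7; u3: (79/3)/(7/3) = 79/7.
Smallest ratio is 13/7 in the row of u2, so u2 leaves.

u2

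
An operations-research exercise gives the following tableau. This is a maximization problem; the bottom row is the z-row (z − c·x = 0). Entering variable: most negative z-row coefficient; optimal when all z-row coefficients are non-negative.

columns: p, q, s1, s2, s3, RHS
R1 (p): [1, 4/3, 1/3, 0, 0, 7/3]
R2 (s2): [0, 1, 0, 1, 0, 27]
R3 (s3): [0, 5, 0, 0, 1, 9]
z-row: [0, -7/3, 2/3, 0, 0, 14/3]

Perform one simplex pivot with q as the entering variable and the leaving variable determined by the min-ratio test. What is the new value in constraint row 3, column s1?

Ratio test on column q — row 1: (7/3)/(4/3) = 7/4; row 2: 27/1 = 27; row 3: 9/5 = 9/5. Minimum is 7/4 at row 1 (p leaves); pivot element 4/3.
Divide row 1 by 4/3; eliminate column q from the other rows.
Row 3 update in column s1: 0 − 5·(1/4) = -5/4.

-5/4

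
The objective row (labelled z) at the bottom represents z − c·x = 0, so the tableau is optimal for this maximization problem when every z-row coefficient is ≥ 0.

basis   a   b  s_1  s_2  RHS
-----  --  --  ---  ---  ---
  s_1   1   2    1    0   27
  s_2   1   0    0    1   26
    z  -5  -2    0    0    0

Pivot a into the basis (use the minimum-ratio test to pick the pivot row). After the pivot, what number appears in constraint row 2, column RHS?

26

Ratio test on column a — row 1: 27/1 = 27; row 2: 26/1 = 26. Minimum is 26 at row 2 (s_2 leaves); pivot element 1.
Divide row 2 by 1; eliminate column a from the other rows.
In the new row 2, the RHS entry is the old entry divided by the pivot: 26/1 = 26.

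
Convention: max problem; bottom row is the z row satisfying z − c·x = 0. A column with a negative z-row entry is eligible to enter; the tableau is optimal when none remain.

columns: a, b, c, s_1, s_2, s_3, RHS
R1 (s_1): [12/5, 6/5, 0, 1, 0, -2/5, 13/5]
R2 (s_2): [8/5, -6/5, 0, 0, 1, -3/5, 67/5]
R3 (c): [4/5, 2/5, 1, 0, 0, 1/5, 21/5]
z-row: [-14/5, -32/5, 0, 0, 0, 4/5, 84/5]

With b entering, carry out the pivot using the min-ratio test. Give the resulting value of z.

Ratio test on column b — row 1: (13/5)/(6/5) = 13/6; row 2: entry -6/5 ≤ 0; row 3: (21/5)/(2/5) = 21/2. Minimum is 13/6 at row 1 (s_1 leaves); pivot element 6/5.
Pivot on row 1; the z-row RHS becomes 84/5 − (-32/5)·(13/6) = 92/3.

92/3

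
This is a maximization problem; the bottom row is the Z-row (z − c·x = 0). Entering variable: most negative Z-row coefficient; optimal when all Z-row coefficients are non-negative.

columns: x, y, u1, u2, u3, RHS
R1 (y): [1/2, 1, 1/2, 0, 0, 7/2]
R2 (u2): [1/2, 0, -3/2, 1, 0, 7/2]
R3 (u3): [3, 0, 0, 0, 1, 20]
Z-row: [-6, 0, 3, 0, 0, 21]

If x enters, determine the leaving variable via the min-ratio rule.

Column x entries and ratios — y: (7/2)/(1/2) = 7; u2: (7/2)/(1/2) = 7; u3: 20/3 = 20/3.
Smallest ratio is 20/3 in the row of u3, so u3 leaves.

u3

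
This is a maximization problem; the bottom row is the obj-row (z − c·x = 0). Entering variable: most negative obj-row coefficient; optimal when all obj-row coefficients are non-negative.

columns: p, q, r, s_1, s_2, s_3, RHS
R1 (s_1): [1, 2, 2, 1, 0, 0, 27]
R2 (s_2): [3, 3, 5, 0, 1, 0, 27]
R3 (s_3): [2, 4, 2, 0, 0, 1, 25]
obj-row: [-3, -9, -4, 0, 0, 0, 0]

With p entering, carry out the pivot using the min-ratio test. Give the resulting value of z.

27

Ratio test on column p — row 1: 27/1 = 27; row 2: 27/3 = 9; row 3: 25/2 = 25/2. Minimum is 9 at row 2 (s_2 leaves); pivot element 3.
Pivot on row 2; the obj-row RHS becomes 0 − (-3)·9 = 27.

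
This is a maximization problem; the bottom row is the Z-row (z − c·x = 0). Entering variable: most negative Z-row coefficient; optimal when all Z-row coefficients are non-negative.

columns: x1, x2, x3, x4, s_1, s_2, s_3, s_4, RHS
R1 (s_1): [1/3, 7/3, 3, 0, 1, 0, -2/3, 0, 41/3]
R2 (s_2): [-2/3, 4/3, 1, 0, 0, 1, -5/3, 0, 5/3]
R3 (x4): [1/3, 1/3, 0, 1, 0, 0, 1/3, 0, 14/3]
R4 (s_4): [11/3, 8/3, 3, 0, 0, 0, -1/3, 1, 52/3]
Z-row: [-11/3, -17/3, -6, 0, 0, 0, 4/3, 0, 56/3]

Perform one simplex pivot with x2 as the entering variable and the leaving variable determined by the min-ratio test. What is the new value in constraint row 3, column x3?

-1/4

Ratio test on column x2 — row 1: (41/3)/(7/3) = 41/7; row 2: (5/3)/(4/3) = 5/4; row 3: (14/3)/(1/3) = 14; row 4: (52/3)/(8/3) = 13/2. Minimum is 5/4 at row 2 (s_2 leaves); pivot element 4/3.
Divide row 2 by 4/3; eliminate column x2 from the other rows.
Row 3 update in column x3: 0 − (1/3)·(3/4) = -1/4.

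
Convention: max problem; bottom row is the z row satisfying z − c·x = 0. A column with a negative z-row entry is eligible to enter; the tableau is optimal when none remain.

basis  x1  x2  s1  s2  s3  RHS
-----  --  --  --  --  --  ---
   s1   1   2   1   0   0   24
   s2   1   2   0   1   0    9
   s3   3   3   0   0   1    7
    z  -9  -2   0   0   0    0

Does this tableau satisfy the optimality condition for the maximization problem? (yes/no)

The z-row has a negative entry -9 in column x1, so it is not optimal.

no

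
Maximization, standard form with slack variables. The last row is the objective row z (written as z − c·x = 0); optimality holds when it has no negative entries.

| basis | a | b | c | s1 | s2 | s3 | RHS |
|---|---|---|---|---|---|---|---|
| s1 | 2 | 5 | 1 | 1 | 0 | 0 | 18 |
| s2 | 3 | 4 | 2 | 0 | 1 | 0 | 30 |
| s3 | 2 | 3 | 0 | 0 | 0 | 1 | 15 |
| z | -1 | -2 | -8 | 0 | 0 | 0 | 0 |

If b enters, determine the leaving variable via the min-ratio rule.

s1

Column b entries and ratios — s1: 18/5 = 18/5; s2: 30/4 = 15/2; s3: 15/3 = 5.
Smallest ratio is 18/5 in the row of s1, so s1 leaves.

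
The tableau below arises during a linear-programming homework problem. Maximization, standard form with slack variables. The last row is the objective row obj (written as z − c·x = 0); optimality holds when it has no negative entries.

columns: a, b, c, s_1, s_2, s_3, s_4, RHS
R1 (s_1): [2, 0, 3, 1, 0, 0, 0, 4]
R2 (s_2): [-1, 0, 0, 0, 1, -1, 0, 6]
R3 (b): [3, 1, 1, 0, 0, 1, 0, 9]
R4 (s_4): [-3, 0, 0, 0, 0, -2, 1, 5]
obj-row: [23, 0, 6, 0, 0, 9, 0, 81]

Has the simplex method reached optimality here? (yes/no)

yes

Every obj-row coefficient is ≥ 0, so the tableau is optimal.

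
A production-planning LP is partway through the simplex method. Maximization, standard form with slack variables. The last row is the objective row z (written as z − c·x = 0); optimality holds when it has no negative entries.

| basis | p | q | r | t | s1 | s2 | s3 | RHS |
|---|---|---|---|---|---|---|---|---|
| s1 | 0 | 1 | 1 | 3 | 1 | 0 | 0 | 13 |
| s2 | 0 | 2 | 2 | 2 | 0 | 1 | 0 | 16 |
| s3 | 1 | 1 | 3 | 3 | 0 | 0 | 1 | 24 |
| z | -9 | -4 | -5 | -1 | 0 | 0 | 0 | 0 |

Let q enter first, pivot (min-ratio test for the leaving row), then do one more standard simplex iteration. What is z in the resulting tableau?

Ratio test on column q — row 1: 13/1 = 13; row 2: 16/2 = 8; row 3: 24/1 = 24. Minimum is 8 at row 2 (s2 leaves); pivot element 2.
Pivot on row 2; the z-row RHS becomes 0 − (-4)·8 = 32.
Next entering variable (most negative z-row entry -9): p.
Ratio test on column p — row 1: entry 0 ≤ 0; row 2: entry 0 ≤ 0; row 3: 16/1 = 16. Minimum is 16 at row 3 (s3 leaves); pivot element 1.
After the second pivot the z-row RHS is 32 − (-9)·16 = 176.

176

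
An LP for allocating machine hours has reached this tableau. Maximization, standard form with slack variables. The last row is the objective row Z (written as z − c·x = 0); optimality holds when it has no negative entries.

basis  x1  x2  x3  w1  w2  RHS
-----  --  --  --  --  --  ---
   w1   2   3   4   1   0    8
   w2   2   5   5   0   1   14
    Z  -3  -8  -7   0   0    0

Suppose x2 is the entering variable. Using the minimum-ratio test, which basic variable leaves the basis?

w1

Column x2 entries and ratios — w1: 8/3 = 8/3; w2: 14/5 = 14/5.
Smallest ratio is 8/3 in the row of w1, so w1 leaves.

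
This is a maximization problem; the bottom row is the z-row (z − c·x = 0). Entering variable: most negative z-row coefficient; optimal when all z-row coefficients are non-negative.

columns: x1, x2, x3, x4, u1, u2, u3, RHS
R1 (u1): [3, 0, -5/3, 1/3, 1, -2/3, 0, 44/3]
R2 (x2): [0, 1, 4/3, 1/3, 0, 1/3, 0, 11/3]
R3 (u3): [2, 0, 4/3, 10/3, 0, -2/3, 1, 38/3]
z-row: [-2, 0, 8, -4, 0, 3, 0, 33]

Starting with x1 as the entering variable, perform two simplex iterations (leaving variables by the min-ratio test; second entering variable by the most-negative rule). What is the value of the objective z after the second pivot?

324/7

Ratio test on column x1 — row 1: (44/3)/3 = 44/9; row 2: entry 0 ≤ 0; row 3: (38/3)/2 = 19/3. Minimum is 44/9 at row 1 (u1 leaves); pivot element 3.
Pivot on row 1; the z-row RHS becomes 33 − (-2)·(44/9) = 385/9.
Next entering variable (most negative z-row entry -34/9): x4.
Ratio test on column x4 — row 1: (44/9)/(1/9) = 44; row 2: (11/3)/(1/3) = 11; row 3: (26/9)/(28/9) = 13/14. Minimum is 13/14 at row 3 (u3 leaves); pivot element 28/9.
After the second pivot the z-row RHS is 385/9 − (-34/9)·(13/14) = 324/7.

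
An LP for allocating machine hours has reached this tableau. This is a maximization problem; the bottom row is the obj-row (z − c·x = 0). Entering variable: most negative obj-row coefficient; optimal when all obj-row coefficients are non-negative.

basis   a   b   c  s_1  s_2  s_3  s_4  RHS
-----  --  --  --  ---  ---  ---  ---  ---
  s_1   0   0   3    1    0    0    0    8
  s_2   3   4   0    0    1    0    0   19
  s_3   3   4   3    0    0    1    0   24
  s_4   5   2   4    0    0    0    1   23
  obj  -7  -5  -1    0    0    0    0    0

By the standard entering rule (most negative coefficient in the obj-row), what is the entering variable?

Negative obj-row entries: a: -7, b: -5, c: -1.
The most negative is -7 in column a, so a enters.

a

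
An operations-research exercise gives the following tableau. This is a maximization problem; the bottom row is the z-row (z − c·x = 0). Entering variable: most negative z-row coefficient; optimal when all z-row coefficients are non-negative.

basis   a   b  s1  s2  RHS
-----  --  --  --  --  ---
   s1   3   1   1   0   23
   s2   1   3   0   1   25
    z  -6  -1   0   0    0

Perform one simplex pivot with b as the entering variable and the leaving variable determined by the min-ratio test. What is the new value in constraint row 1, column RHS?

44/3

Ratio test on column b — row 1: 23/1 = 23; row 2: 25/3 = 25/3. Minimum is 25/3 at row 2 (s2 leaves); pivot element 3.
Divide row 2 by 3; eliminate column b from the other rows.
Row 1 update in column RHS: 23 − 1·(25/3) = 44/3.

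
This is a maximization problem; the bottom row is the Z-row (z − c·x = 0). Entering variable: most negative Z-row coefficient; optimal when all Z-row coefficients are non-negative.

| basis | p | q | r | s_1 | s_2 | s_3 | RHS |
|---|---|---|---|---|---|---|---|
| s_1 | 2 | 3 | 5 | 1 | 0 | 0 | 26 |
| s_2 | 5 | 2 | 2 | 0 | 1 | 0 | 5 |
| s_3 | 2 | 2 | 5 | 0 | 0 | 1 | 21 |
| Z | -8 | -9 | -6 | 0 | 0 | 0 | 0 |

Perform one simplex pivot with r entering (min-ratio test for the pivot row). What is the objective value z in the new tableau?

Ratio test on column r — row 1: 26/5 = 26/5; row 2: 5/2 = 5/2; row 3: 21/5 = 21/5. Minimum is 5/2 at row 2 (s_2 leaves); pivot element 2.
Pivot on row 2; the Z-row RHS becomes 0 − (-6)·(5/2) = 15.

15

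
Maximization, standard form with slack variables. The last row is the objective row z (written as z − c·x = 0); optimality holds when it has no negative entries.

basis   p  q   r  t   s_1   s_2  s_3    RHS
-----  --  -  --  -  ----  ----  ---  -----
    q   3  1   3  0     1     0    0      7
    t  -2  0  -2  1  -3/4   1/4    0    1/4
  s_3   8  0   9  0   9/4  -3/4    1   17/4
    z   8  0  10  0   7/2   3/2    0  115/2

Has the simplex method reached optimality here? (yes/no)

Every z-row coefficient is ≥ 0, so the tableau is optimal.

yes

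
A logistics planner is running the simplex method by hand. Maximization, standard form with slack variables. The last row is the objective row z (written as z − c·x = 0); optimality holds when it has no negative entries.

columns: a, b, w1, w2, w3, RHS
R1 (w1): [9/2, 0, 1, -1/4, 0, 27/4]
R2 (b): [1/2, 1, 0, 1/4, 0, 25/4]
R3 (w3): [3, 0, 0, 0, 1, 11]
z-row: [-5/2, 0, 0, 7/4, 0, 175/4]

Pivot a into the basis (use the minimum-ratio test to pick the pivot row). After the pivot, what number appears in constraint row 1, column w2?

Ratio test on column a — row 1: (27/4)/(9/2) = 3/2; row 2: (25/4)/(1/2) = 25/2; row 3: 11/3 = 11/3. Minimum is 3/2 at row 1 (w1 leaves); pivot element 9/2.
Divide row 1 by 9/2; eliminate column a from the other rows.
In the new row 1, the w2 entry is the old entry divided by the pivot: (-1/4)/(9/2) = -1/18.

-1/18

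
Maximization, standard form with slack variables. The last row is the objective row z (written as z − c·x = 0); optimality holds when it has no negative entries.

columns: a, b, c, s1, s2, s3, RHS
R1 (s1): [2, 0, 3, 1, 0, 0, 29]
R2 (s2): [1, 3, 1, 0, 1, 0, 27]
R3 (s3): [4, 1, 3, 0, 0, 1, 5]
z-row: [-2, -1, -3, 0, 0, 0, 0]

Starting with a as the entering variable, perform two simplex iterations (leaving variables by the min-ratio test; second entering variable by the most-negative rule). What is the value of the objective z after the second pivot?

Ratio test on column a — row 1: 29/2 = 29/2; row 2: 27/1 = 27; row 3: 5/4 = 5/4. Minimum is 5/4 at row 3 (s3 leaves); pivot element 4.
Pivot on row 3; the z-row RHS becomes 0 − (-2)·(5/4) = 5/2.
Next entering variable (most negative z-row entry -3/2): c.
Ratio test on column c — row 1: (53/2)/(3/2) = 53/3; row 2: (103/4)/(1/4) = 103; row 3: (5/4)/(3/4) = 5/3. Minimum is 5/3 at row 3 (a leaves); pivot element 3/4.
After the second pivot the z-row RHS is 5/2 − (-3/2)·(5/3) = 5.

5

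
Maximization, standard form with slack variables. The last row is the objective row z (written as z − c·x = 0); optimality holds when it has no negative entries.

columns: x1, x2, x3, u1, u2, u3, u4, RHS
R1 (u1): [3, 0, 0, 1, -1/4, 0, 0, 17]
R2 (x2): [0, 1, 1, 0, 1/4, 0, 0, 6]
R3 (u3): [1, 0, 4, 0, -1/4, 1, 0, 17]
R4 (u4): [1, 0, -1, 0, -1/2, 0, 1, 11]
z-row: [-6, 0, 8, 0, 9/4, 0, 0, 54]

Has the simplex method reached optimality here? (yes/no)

The z-row has a negative entry -6 in column x1, so it is not optimal.

no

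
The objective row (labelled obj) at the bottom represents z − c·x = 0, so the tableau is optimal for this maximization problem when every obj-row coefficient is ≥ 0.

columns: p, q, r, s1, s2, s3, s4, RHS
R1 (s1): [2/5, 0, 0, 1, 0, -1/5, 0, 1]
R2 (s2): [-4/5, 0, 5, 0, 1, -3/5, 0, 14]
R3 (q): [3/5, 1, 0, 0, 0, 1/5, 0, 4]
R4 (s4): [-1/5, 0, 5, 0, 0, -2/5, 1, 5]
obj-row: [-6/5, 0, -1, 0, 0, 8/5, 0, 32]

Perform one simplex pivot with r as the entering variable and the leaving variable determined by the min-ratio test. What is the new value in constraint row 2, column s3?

-1/5

Ratio test on column r — row 1: entry 0 ≤ 0; row 2: 14/5 = 14/5; row 3: entry 0 ≤ 0; row 4: 5/5 = 1. Minimum is 1 at row 4 (s4 leaves); pivot element 5.
Divide row 4 by 5; eliminate column r from the other rows.
Row 2 update in column s3: -3/5 − 5·(-2/25) = -1/5.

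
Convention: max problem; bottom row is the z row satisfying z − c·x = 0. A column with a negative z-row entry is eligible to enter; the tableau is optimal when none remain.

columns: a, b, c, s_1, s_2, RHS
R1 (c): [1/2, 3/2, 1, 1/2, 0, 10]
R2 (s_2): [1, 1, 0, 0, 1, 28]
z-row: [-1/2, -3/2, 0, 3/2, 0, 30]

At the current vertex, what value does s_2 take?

28

s_2 is basic (row 2); its value is the RHS of that row, 28.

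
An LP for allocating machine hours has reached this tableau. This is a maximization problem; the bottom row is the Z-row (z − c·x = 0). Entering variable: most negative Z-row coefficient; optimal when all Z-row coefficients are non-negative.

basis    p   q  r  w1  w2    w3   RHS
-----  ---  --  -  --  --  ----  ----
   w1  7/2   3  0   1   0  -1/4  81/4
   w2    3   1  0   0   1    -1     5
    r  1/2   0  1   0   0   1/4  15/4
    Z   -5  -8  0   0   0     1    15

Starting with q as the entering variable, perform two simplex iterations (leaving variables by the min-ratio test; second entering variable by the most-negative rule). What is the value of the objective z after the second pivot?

Ratio test on column q — row 1: (81/4)/3 = 27/4; row 2: 5/1 = 5; row 3: entry 0 ≤ 0. Minimum is 5 at row 2 (w2 leaves); pivot element 1.
Pivot on row 2; the Z-row RHS becomes 15 − (-8)·5 = 55.
Next entering variable (most negative Z-row entry -7): w3.
Ratio test on column w3 — row 1: (21/4)/(11/4) = 21/11; row 2: entry -1 ≤ 0; row 3: (15/4)/(1/4) = 15. Minimum is 21/11 at row 1 (w1 leaves); pivot element 11/4.
After the second pivot the Z-row RHS is 55 − (-7)·(21/11) = 752/11.

752/11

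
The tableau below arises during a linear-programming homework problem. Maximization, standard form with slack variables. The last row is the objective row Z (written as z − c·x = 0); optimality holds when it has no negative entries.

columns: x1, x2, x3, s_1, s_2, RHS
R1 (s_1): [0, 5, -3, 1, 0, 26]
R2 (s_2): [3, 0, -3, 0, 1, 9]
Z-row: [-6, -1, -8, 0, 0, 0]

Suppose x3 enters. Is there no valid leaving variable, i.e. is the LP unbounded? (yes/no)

yes

Every constraint-row entry in column x3 is ≤ 0, so increasing x3 is unbounded.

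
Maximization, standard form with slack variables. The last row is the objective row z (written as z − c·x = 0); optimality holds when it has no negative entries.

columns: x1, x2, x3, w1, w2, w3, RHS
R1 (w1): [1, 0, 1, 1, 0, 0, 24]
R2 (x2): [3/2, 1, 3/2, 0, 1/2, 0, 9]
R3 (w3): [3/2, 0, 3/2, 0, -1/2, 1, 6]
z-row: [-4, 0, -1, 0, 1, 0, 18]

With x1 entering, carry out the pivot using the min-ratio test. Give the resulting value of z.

34

Ratio test on column x1 — row 1: 24/1 = 24; row 2: 9/(3/2) = 6; row 3: 6/(3/2) = 4. Minimum is 4 at row 3 (w3 leaves); pivot element 3/2.
Pivot on row 3; the z-row RHS becomes 18 − (-4)·4 = 34.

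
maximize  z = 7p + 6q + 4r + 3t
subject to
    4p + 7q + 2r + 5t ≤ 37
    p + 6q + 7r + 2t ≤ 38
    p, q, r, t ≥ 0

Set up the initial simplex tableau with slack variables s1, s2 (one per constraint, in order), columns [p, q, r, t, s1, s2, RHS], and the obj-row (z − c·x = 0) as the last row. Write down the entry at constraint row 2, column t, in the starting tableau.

2

Constraint 2 has coefficient 2 on t.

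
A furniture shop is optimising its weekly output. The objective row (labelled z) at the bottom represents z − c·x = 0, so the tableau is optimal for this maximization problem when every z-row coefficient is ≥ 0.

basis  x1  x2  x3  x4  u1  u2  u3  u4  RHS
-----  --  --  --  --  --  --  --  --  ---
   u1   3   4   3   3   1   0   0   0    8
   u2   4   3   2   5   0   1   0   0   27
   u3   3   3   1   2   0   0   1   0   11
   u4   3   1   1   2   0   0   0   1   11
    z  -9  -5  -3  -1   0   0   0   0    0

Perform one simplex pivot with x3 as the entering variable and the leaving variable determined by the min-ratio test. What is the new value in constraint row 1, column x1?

Ratio test on column x3 — row 1: 8/3 = 8/3; row 2: 27/2 = 27/2; row 3: 11/1 = 11; row 4: 11/1 = 11. Minimum is 8/3 at row 1 (u1 leaves); pivot element 3.
Divide row 1 by 3; eliminate column x3 from the other rows.
In the new row 1, the x1 entry is the old entry divided by the pivot: 3/3 = 1.

1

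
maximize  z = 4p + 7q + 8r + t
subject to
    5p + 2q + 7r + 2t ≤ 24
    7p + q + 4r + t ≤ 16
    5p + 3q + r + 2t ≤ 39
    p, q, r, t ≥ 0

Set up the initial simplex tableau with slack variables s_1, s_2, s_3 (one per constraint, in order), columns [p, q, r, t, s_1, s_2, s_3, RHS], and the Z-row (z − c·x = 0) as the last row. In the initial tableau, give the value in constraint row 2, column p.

Constraint 2 has coefficient 7 on p.

7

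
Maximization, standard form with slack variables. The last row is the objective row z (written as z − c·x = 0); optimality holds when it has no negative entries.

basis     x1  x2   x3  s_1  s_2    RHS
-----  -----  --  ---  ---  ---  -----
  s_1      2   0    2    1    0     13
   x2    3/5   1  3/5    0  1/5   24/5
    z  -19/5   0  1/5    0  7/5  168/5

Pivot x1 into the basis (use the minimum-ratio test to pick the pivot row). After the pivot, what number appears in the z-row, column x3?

4

Ratio test on column x1 — row 1: 13/2 = 13/2; row 2: (24/5)/(3/5) = 8. Minimum is 13/2 at row 1 (s_1 leaves); pivot element 2.
Divide row 1 by 2; eliminate column x1 from the other rows.
z-row update in column x3: 1/5 − (-19/5)·1 = 4.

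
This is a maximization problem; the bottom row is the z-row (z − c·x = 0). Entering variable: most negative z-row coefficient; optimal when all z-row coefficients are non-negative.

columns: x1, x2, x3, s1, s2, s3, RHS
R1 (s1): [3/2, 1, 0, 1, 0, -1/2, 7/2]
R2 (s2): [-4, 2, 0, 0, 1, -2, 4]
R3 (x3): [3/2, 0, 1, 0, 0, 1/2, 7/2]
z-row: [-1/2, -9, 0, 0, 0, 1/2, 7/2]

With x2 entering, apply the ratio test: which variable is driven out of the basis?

s2

Column x2 entries and ratios — s1: (7/2)/1 = 7/2; s2: 4/2 = 2; x3: 0 ≤ 0, skip.
Smallest ratio is 2 in the row of s2, so s2 leaves.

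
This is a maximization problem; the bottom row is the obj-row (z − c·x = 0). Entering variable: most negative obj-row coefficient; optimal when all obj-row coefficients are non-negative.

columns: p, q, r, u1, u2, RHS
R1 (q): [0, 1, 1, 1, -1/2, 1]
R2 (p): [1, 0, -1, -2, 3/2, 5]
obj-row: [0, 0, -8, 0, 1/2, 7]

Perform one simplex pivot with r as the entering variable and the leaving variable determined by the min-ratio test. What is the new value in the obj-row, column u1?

8

Ratio test on column r — row 1: 1/1 = 1; row 2: entry -1 ≤ 0. Minimum is 1 at row 1 (q leaves); pivot element 1.
Divide row 1 by 1; eliminate column r from the other rows.
obj-row update in column u1: 0 − (-8)·1 = 8.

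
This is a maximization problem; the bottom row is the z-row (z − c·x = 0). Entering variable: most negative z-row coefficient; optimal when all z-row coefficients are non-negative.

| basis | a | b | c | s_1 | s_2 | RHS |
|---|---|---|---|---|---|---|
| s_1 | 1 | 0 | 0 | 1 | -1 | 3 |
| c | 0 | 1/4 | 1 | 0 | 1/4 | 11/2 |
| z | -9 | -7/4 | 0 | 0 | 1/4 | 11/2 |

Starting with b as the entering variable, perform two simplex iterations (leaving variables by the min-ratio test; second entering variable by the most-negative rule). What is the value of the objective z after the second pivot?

Ratio test on column b — row 1: entry 0 ≤ 0; row 2: (11/2)/(1/4) = 22. Minimum is 22 at row 2 (c leaves); pivot element 1/4.
Pivot on row 2; the z-row RHS becomes 11/2 − (-7/4)·22 = 44.
Next entering variable (most negative z-row entry -9): a.
Ratio test on column a — row 1: 3/1 = 3; row 2: entry 0 ≤ 0. Minimum is 3 at row 1 (s_1 leaves); pivot element 1.
After the second pivot the z-row RHS is 44 − (-9)·3 = 71.

71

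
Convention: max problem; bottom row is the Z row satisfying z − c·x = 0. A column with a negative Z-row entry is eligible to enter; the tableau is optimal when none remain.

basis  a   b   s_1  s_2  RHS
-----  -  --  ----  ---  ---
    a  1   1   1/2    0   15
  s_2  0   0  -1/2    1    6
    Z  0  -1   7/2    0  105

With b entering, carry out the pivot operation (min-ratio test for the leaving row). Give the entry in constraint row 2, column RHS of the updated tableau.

6

Ratio test on column b — row 1: 15/1 = 15; row 2: entry 0 ≤ 0. Minimum is 15 at row 1 (a leaves); pivot element 1.
Divide row 1 by 1; eliminate column b from the other rows.
Row 2 update in column RHS: 6 − 0·15 = 6.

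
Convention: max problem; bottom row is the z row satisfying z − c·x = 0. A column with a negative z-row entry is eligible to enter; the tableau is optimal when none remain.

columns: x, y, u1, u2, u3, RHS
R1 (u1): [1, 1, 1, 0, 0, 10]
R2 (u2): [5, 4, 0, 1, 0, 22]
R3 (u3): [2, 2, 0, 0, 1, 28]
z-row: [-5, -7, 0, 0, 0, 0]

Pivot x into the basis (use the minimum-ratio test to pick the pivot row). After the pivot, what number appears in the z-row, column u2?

Ratio test on column x — row 1: 10/1 = 10; row 2: 22/5 = 22/5; row 3: 28/2 = 14. Minimum is 22/5 at row 2 (u2 leaves); pivot element 5.
Divide row 2 by 5; eliminate column x from the other rows.
z-row update in column u2: 0 − (-5)·(1/5) = 1.

1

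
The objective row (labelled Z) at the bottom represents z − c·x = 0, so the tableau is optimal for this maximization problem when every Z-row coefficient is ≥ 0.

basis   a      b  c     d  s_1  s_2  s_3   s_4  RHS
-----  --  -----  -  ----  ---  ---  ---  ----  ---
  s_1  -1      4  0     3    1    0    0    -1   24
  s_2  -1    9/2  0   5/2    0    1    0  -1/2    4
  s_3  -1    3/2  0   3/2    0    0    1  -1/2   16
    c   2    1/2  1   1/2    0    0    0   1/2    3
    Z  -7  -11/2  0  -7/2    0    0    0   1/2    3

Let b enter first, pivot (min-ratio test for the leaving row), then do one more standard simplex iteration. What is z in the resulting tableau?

339/19

Ratio test on column b — row 1: 24/4 = 6; row 2: 4/(9/2) = 8/9; row 3: 16/(3/2) = 32/3; row 4: 3/(1/2) = 6. Minimum is 8/9 at row 2 (s_2 leaves); pivot element 9/2.
Pivot on row 2; the Z-row RHS becomes 3 − (-11/2)·(8/9) = 71/9.
Next entering variable (most negative Z-row entry -74/9): a.
Ratio test on column a — row 1: entry -1/9 ≤ 0; row 2: entry -2/9 ≤ 0; row 3: entry -2/3 ≤ 0; row 4: (23/9)/(19/9) = 23/19. Minimum is 23/19 at row 4 (c leaves); pivot element 19/9.
After the second pivot the Z-row RHS is 71/9 − (-74/9)·(23/19) = 339/19.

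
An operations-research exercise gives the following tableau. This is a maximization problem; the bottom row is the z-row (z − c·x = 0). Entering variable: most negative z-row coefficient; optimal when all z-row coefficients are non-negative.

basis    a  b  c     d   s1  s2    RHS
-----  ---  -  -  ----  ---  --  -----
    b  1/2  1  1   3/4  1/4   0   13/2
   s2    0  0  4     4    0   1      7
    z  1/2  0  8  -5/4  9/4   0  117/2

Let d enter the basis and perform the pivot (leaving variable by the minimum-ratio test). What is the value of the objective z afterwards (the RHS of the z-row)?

Ratio test on column d — row 1: (13/2)/(3/4) = 26/3; row 2: 7/4 = 7/4. Minimum is 7/4 at row 2 (s2 leaves); pivot element 4.
Pivot on row 2; the z-row RHS becomes 117/2 − (-5/4)·(7/4) = 971/16.

971/16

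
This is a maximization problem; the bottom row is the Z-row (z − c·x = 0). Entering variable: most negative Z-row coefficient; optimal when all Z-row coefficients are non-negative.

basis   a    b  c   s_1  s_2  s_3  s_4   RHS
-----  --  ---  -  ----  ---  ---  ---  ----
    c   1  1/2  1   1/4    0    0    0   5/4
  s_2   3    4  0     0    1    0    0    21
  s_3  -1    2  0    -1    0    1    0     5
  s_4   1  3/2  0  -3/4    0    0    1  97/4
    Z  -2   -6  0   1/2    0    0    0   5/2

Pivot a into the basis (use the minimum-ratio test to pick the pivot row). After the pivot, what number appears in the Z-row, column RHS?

Ratio test on column a — row 1: (5/4)/1 = 5/4; row 2: 21/3 = 7; row 3: entry -1 ≤ 0; row 4: (97/4)/1 = 97/4. Minimum is 5/4 at row 1 (c leaves); pivot element 1.
Divide row 1 by 1; eliminate column a from the other rows.
Z-row update in column RHS: 5/2 − (-2)·(5/4) = 5.

5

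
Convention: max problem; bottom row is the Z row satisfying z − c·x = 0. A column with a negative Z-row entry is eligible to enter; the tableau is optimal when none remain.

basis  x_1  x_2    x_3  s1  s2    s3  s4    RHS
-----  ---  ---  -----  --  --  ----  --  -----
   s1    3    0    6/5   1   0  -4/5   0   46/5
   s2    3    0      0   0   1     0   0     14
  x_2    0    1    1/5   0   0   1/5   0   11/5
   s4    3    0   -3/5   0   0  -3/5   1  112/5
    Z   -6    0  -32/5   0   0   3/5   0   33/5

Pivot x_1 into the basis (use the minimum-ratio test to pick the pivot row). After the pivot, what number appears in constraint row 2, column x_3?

-6/5

Ratio test on column x_1 — row 1: (46/5)/3 = 46/15; row 2: 14/3 = 14/3; row 3: entry 0 ≤ 0; row 4: (112/5)/3 = 112/15. Minimum is 46/15 at row 1 (s1 leaves); pivot element 3.
Divide row 1 by 3; eliminate column x_1 from the other rows.
Row 2 update in column x_3: 0 − 3·(2/5) = -6/5.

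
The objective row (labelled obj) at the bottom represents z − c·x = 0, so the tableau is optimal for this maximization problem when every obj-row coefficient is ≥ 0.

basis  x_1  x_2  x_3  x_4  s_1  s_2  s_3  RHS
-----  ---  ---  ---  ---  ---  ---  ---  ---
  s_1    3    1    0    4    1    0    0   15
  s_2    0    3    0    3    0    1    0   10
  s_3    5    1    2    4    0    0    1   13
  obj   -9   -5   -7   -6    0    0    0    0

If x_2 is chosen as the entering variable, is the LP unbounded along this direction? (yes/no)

no

Column x_2 has positive entries in row(s) 1, 2, 3, so the ratio test bounds it — not unbounded.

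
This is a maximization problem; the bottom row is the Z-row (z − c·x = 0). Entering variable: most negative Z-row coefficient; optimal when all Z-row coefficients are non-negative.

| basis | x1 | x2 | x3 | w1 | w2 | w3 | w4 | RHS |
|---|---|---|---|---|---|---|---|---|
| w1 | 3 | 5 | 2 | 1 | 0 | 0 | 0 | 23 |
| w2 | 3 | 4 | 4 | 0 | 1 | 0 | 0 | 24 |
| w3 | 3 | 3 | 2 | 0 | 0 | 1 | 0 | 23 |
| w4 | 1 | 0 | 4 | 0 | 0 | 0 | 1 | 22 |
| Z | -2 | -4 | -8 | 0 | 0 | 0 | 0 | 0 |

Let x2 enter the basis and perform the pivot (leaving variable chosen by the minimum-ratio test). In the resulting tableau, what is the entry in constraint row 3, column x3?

4/5

Ratio test on column x2 — row 1: 23/5 = 23/5; row 2: 24/4 = 6; row 3: 23/3 = 23/3; row 4: entry 0 ≤ 0. Minimum is 23/5 at row 1 (w1 leaves); pivot element 5.
Divide row 1 by 5; eliminate column x2 from the other rows.
Row 3 update in column x3: 2 − 3·(2/5) = 4/5.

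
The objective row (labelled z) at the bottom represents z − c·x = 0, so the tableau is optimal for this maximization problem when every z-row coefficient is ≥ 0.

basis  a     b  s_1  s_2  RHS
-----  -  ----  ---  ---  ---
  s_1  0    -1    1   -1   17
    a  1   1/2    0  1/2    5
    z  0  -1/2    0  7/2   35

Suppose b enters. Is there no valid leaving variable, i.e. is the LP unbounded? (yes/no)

Column b has positive entries in row(s) 2, so the ratio test bounds it — not unbounded.

no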